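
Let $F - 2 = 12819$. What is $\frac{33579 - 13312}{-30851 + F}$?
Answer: $- \frac{20267}{18030} \approx -1.1241$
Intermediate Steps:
$F = 12821$ ($F = 2 + 12819 = 12821$)
$\frac{33579 - 13312}{-30851 + F} = \frac{33579 - 13312}{-30851 + 12821} = \frac{33579 - 13312}{-18030} = 20267 \left(- \frac{1}{18030}\right) = - \frac{20267}{18030}$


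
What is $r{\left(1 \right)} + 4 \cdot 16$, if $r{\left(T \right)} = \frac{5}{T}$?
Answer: $69$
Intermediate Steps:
$r{\left(1 \right)} + 4 \cdot 16 = \frac{5}{1} + 4 \cdot 16 = 5 \cdot 1 + 64 = 5 + 64 = 69$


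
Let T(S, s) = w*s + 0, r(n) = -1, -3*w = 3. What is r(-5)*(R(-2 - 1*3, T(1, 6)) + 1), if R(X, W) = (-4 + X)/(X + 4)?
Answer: -10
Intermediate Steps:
w = -1 (w = -⅓*3 = -1)
T(S, s) = -s (T(S, s) = -s + 0 = -s)
R(X, W) = (-4 + X)/(4 + X)
r(-5)*(R(-2 - 1*3, T(1, 6)) + 1) = -((-4 + (-2 - 1*3))/(4 + (-2 - 1*3)) + 1) = -((-4 + (-2 - 3))/(4 + (-2 - 3)) + 1) = -((-4 - 5)/(4 - 5) + 1) = -(-9/(-1) + 1) = -(-1*(-9) + 1) = -(9 + 1) = -1*10 = -10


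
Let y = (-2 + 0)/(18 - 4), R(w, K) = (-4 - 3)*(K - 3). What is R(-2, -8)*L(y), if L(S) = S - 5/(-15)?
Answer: 44/3 ≈ 14.667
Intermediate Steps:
R(w, K) = 21 - 7*K (R(w, K) = -7*(-3 + K) = 21 - 7*K)
y = -⅐ (y = -2/14 = -2*1/14 = -⅐ ≈ -0.14286)
L(S) = ⅓ + S (L(S) = S - 5*(-1/15) = S + ⅓ = ⅓ + S)
R(-2, -8)*L(y) = (21 - 7*(-8))*(⅓ - ⅐) = (21 + 56)*(4/21) = 77*(4/21) = 44/3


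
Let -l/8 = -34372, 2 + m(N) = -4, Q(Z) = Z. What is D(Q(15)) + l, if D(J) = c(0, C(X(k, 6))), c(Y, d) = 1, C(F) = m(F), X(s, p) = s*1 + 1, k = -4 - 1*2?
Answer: 274977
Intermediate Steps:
k = -6 (k = -4 - 2 = -6)
m(N) = -6 (m(N) = -2 - 4 = -6)
X(s, p) = 1 + s (X(s, p) = s + 1 = 1 + s)
l = 274976 (l = -8*(-34372) = 274976)
C(F) = -6
D(J) = 1
D(Q(15)) + l = 1 + 274976 = 274977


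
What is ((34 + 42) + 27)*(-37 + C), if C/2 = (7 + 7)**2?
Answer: 36565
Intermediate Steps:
C = 392 (C = 2*(7 + 7)**2 = 2*14**2 = 2*196 = 392)
((34 + 42) + 27)*(-37 + C) = ((34 + 42) + 27)*(-37 + 392) = (76 + 27)*355 = 103*355 = 36565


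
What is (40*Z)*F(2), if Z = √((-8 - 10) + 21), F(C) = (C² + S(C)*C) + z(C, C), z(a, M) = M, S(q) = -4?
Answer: -80*√3 ≈ -138.56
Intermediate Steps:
F(C) = C² - 3*C (F(C) = (C² - 4*C) + C = C² - 3*C)
Z = √3 (Z = √(-18 + 21) = √3 ≈ 1.7320)
(40*Z)*F(2) = (40*√3)*(2*(-3 + 2)) = (40*√3)*(2*(-1)) = (40*√3)*(-2) = -80*√3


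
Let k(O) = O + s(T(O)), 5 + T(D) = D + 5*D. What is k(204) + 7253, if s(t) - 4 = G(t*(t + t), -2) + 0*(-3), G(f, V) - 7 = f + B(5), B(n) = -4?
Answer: 2979386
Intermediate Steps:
T(D) = -5 + 6*D (T(D) = -5 + (D + 5*D) = -5 + 6*D)
G(f, V) = 3 + f (G(f, V) = 7 + (f - 4) = 7 + (-4 + f) = 3 + f)
s(t) = 7 + 2*t² (s(t) = 4 + ((3 + t*(t + t)) + 0*(-3)) = 4 + ((3 + t*(2*t)) + 0) = 4 + ((3 + 2*t²) + 0) = 4 + (3 + 2*t²) = 7 + 2*t²)
k(O) = 7 + O + 2*(-5 + 6*O)² (k(O) = O + (7 + 2*(-5 + 6*O)²) = 7 + O + 2*(-5 + 6*O)²)
k(204) + 7253 = (57 - 119*204 + 72*204²) + 7253 = (57 - 24276 + 72*41616) + 7253 = (57 - 24276 + 2996352) + 7253 = 2972133 + 7253 = 2979386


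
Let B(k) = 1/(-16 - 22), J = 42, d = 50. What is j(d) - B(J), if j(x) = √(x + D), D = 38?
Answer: 1/38 + 2*√22 ≈ 9.4072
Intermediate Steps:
B(k) = -1/38 (B(k) = 1/(-38) = -1/38)
j(x) = √(38 + x) (j(x) = √(x + 38) = √(38 + x))
j(d) - B(J) = √(38 + 50) - 1*(-1/38) = √88 + 1/38 = 2*√22 + 1/38 = 1/38 + 2*√22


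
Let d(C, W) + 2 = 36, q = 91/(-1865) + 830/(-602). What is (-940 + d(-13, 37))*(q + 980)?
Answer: -497698718604/561365 ≈ -8.8659e+5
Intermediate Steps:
q = -801366/561365 (q = 91*(-1/1865) + 830*(-1/602) = -91/1865 - 415/301 = -801366/561365 ≈ -1.4275)
d(C, W) = 34 (d(C, W) = -2 + 36 = 34)
(-940 + d(-13, 37))*(q + 980) = (-940 + 34)*(-801366/561365 + 980) = -906*549336334/561365 = -497698718604/561365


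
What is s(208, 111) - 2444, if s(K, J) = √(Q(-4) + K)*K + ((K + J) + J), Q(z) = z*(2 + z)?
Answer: -2014 + 1248*√6 ≈ 1043.0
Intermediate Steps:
s(K, J) = K + 2*J + K*√(8 + K) (s(K, J) = √(-4*(2 - 4) + K)*K + ((K + J) + J) = √(-4*(-2) + K)*K + ((J + K) + J) = √(8 + K)*K + (K + 2*J) = K*√(8 + K) + (K + 2*J) = K + 2*J + K*√(8 + K))
s(208, 111) - 2444 = (208 + 2*111 + 208*√(8 + 208)) - 2444 = (208 + 222 + 208*√216) - 2444 = (208 + 222 + 208*(6*√6)) - 2444 = (208 + 222 + 1248*√6) - 2444 = (430 + 1248*√6) - 2444 = -2014 + 1248*√6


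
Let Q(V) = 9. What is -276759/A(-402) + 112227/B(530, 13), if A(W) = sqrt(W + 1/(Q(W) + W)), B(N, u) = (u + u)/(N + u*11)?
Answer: 75528771/26 + 12033*I*sqrt(62088891)/6869 ≈ 2.905e+6 + 13803.0*I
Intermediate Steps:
B(N, u) = 2*u/(N + 11*u) (B(N, u) = (2*u)/(N + 11*u) = 2*u/(N + 11*u))
A(W) = sqrt(W + 1/(9 + W))
-276759/A(-402) + 112227/B(530, 13) = -276759*(-I*sqrt(393))/sqrt(1 - 402*(9 - 402)) + 112227/((2*13/(530 + 11*13))) = -276759*(-I*sqrt(393))/sqrt(1 - 402*(-393)) + 112227/((2*13/(530 + 143))) = -276759*(-I*sqrt(393)/sqrt(1 + 157986)) + 112227/((2*13/673)) = -276759*(-I*sqrt(62088891)/157987) + 112227/((2*13*(1/673))) = -276759*(-I*sqrt(62088891)/157987) + 112227/(26/673) = -276759*(-I*sqrt(62088891)/157987) + 112227*(673/26) = -(-12033)*I*sqrt(62088891)/6869 + 75528771/26 = 12033*I*sqrt(62088891)/6869 + 75528771/26 = 75528771/26 + 12033*I*sqrt(62088891)/6869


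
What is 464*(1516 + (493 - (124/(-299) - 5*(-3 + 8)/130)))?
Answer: 278804840/299 ≈ 9.3246e+5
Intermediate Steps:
464*(1516 + (493 - (124/(-299) - 5*(-3 + 8)/130))) = 464*(1516 + (493 - (124*(-1/299) - 5*5*(1/130)))) = 464*(1516 + (493 - (-124/299 - 25*1/130))) = 464*(1516 + (493 - (-124/299 - 5/26))) = 464*(1516 + (493 - 1*(-363/598))) = 464*(1516 + (493 + 363/598)) = 464*(1516 + 295177/598) = 464*(1201745/598) = 278804840/299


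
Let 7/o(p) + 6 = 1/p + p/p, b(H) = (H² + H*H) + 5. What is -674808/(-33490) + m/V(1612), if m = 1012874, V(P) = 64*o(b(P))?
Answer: -27496427344680379/2436709023980 ≈ -11284.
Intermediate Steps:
b(H) = 5 + 2*H² (b(H) = (H² + H²) + 5 = 2*H² + 5 = 5 + 2*H²)
o(p) = 7/(-5 + 1/p) (o(p) = 7/(-6 + (1/p + p/p)) = 7/(-6 + (1/p + 1)) = 7/(-6 + (1 + 1/p)) = 7/(-5 + 1/p))
V(P) = -448*(5 + 2*P²)/(24 + 10*P²) (V(P) = 64*(-7*(5 + 2*P²)/(-1 + 5*(5 + 2*P²))) = 64*(-7*(5 + 2*P²)/(-1 + (25 + 10*P²))) = 64*(-7*(5 + 2*P²)/(24 + 10*P²)) = -448*(5 + 2*P²)/(24 + 10*P²))
-674808/(-33490) + m/V(1612) = -674808/(-33490) + 1012874/((224*(-5 - 2*1612²)/(12 + 5*1612²))) = -674808*(-1/33490) + 1012874/((224*(-5 - 2*2598544)/(12 + 5*2598544))) = 337404/16745 + 1012874/((224*(-5 - 5197088)/(12 + 12992720))) = 337404/16745 + 1012874/((224*(-5197093)/12992732)) = 337404/16745 + 1012874/((224*(1/12992732)*(-5197093))) = 337404/16745 + 1012874/(-291037208/3248183) = 337404/16745 + 1012874*(-3248183/291037208) = 337404/16745 - 1645000053971/145518604 = -27496427344680379/2436709023980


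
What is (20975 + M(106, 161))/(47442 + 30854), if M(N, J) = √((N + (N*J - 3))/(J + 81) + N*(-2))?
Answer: 20975/78296 + I*√68270/1722512 ≈ 0.26789 + 0.00015169*I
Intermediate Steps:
M(N, J) = √(-2*N + (-3 + N + J*N)/(81 + J)) (M(N, J) = √((N + (J*N - 3))/(81 + J) - 2*N) = √((N + (-3 + J*N))/(81 + J) - 2*N) = √((-3 + N + J*N)/(81 + J) - 2*N) = √(-2*N + (-3 + N + J*N)/(81 + J)))
(20975 + M(106, 161))/(47442 + 30854) = (20975 + √((-3 - 161*106 - 1*161*106)/(81 + 161)))/(47442 + 30854) = (20975 + √((-3 - 17066 - 17066)/242))/78296 = (20975 + √((1/242)*(-34135)))*(1/78296) = (20975 + √(-34135/242))*(1/78296) = (20975 + I*√68270/22)*(1/78296) = 20975/78296 + I*√68270/1722512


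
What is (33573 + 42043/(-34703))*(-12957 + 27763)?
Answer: 17249608535456/34703 ≈ 4.9706e+8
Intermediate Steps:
(33573 + 42043/(-34703))*(-12957 + 27763) = (33573 + 42043*(-1/34703))*14806 = (33573 - 42043/34703)*14806 = (1165041776/34703)*14806 = 17249608535456/34703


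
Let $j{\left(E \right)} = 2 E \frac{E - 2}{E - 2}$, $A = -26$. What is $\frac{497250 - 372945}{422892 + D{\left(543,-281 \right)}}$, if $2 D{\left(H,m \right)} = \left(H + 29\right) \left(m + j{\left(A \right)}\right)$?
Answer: $\frac{41435}{109218} \approx 0.37938$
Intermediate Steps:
$j{\left(E \right)} = 2 E$ ($j{\left(E \right)} = 2 E \frac{-2 + E}{-2 + E} = 2 E 1 = 2 E$)
$D{\left(H,m \right)} = \frac{\left(-52 + m\right) \left(29 + H\right)}{2}$ ($D{\left(H,m \right)} = \frac{\left(H + 29\right) \left(m + 2 \left(-26\right)\right)}{2} = \frac{\left(29 + H\right) \left(m - 52\right)}{2} = \frac{\left(29 + H\right) \left(-52 + m\right)}{2} = \frac{\left(-52 + m\right) \left(29 + H\right)}{2}$)
$\frac{497250 - 372945}{422892 + D{\left(543,-281 \right)}} = \frac{497250 - 372945}{422892 + \left(-754 - 14118 + \frac{29}{2} \left(-281\right) + \frac{1}{2} \cdot 543 \left(-281\right)\right)} = \frac{124305}{422892 - 95238} = \frac{124305}{327654} = 124305 \cdot \frac{1}{327654} = \frac{41435}{109218}$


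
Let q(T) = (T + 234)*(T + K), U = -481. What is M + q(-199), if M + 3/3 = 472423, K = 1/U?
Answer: 223884782/481 ≈ 4.6546e+5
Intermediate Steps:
K = -1/481 (K = 1/(-481) = -1/481 ≈ -0.0020790)
q(T) = (234 + T)*(-1/481 + T) (q(T) = (T + 234)*(T - 1/481) = (234 + T)*(-1/481 + T))
M = 472422 (M = -1 + 472423 = 472422)
M + q(-199) = 472422 + (-18/37 + (-199)² + (112553/481)*(-199)) = 472422 + (-18/37 + 39601 - 22398047/481) = 472422 - 3350200/481 = 223884782/481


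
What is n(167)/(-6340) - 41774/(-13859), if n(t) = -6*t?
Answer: 139366939/43933030 ≈ 3.1723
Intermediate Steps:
n(167)/(-6340) - 41774/(-13859) = -6*167/(-6340) - 41774/(-13859) = -1002*(-1/6340) - 41774*(-1/13859) = 501/3170 + 41774/13859 = 139366939/43933030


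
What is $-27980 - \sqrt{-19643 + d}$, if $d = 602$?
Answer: $-27980 - i \sqrt{19041} \approx -27980.0 - 137.99 i$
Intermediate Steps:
$-27980 - \sqrt{-19643 + d} = -27980 - \sqrt{-19643 + 602} = -27980 - \sqrt{-19041} = -27980 - i \sqrt{19041}$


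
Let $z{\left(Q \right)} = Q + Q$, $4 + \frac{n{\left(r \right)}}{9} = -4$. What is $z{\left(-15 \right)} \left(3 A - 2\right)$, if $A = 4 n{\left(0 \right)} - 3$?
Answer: $26250$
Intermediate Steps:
$n{\left(r \right)} = -72$ ($n{\left(r \right)} = -36 + 9 \left(-4\right) = -36 - 36 = -72$)
$A = -291$ ($A = 4 \left(-72\right) - 3 = -288 - 3 = -291$)
$z{\left(Q \right)} = 2 Q$
$z{\left(-15 \right)} \left(3 A - 2\right) = 2 \left(-15\right) \left(3 \left(-291\right) - 2\right) = - 30 \left(-873 - 2\right) = \left(-30\right) \left(-875\right) = 26250$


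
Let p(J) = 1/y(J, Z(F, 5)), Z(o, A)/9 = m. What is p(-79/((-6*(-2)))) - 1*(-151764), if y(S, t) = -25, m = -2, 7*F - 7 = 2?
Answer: 3794099/25 ≈ 1.5176e+5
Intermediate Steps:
F = 9/7 (F = 1 + (⅐)*2 = 1 + 2/7 = 9/7 ≈ 1.2857)
Z(o, A) = -18 (Z(o, A) = 9*(-2) = -18)
p(J) = -1/25 (p(J) = 1/(-25) = -1/25)
p(-79/((-6*(-2)))) - 1*(-151764) = -1/25 - 1*(-151764) = -1/25 + 151764 = 3794099/25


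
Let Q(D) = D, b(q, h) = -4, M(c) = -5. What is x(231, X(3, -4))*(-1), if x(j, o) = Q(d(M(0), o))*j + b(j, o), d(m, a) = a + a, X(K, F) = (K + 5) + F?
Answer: -1844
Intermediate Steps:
X(K, F) = 5 + F + K (X(K, F) = (5 + K) + F = 5 + F + K)
d(m, a) = 2*a
x(j, o) = -4 + 2*j*o (x(j, o) = (2*o)*j - 4 = 2*j*o - 4 = -4 + 2*j*o)
x(231, X(3, -4))*(-1) = (-4 + 2*231*(5 - 4 + 3))*(-1) = (-4 + 2*231*4)*(-1) = (-4 + 1848)*(-1) = 1844*(-1) = -1844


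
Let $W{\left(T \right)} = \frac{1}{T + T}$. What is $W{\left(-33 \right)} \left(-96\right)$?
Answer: $\frac{16}{11} \approx 1.4545$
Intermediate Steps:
$W{\left(T \right)} = \frac{1}{2 T}$
$W{\left(-33 \right)} \left(-96\right) = \frac{1}{2 \left(-33\right)} \left(-96\right) = \frac{1}{2} \left(- \frac{1}{33}\right) \left(-96\right) = \left(- \frac{1}{66}\right) \left(-96\right) = \frac{16}{11}$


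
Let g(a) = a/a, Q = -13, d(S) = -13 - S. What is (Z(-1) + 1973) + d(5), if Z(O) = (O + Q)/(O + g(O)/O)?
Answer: 1962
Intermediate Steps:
g(a) = 1
Z(O) = (-13 + O)/(O + 1/O) (Z(O) = (O - 13)/(O + 1/O) = (-13 + O)/(O + 1/O))
(Z(-1) + 1973) + d(5) = (-(-13 - 1)/(1 + (-1)²) + 1973) + (-13 - 1*5) = (-1*(-14)/(1 + 1) + 1973) + (-13 - 5) = (-1*(-14)/2 + 1973) - 18 = (-1*½*(-14) + 1973) - 18 = (7 + 1973) - 18 = 1980 - 18 = 1962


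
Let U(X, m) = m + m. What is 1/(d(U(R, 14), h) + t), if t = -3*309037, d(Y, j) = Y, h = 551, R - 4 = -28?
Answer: -1/927083 ≈ -1.0787e-6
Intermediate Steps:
R = -24 (R = 4 - 28 = -24)
U(X, m) = 2*m
t = -927111
1/(d(U(R, 14), h) + t) = 1/(2*14 - 927111) = 1/(28 - 927111) = 1/(-927083) = -1/927083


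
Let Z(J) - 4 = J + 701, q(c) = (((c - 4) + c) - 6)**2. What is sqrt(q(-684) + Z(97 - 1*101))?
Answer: 3*sqrt(211065) ≈ 1378.3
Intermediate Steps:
q(c) = (-10 + 2*c)**2 (q(c) = (((-4 + c) + c) - 6)**2 = ((-4 + 2*c) - 6)**2 = (-10 + 2*c)**2)
Z(J) = 705 + J (Z(J) = 4 + (J + 701) = 4 + (701 + J) = 705 + J)
sqrt(q(-684) + Z(97 - 1*101)) = sqrt(4*(-5 - 684)**2 + (705 + (97 - 1*101))) = sqrt(4*(-689)**2 + (705 + (97 - 101))) = sqrt(4*474721 + (705 - 4)) = sqrt(1898884 + 701) = sqrt(1899585) = 3*sqrt(211065)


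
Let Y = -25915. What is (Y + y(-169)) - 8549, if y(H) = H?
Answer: -34633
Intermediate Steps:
(Y + y(-169)) - 8549 = (-25915 - 169) - 8549 = -26084 - 8549 = -34633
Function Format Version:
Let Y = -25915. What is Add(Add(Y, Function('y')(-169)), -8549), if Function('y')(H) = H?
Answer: -34633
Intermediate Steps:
Add(Add(Y, Function('y')(-169)), -8549) = Add(Add(-25915, -169), -8549) = Add(-26084, -8549) = -34633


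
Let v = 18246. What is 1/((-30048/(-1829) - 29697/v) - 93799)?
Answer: -11123978/1043253365757 ≈ -1.0663e-5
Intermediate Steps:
1/((-30048/(-1829) - 29697/v) - 93799) = 1/((-30048/(-1829) - 29697/18246) - 93799) = 1/((-30048*(-1/1829) - 29697*1/18246) - 93799) = 1/((30048/1829 - 9899/6082) - 93799) = 1/(164646665/11123978 - 93799) = 1/(-1043253365757/11123978) = -11123978/1043253365757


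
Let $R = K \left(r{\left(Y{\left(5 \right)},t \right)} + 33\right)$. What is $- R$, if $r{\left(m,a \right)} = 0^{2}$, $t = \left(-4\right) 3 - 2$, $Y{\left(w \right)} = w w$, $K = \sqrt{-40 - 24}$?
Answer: $- 264 i \approx - 264.0 i$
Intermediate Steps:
$K = 8 i$ ($K = \sqrt{-64} = 8 i \approx 8.0 i$)
$Y{\left(w \right)} = w^{2}$
$t = -14$ ($t = -12 - 2 = -14$)
$r{\left(m,a \right)} = 0$
$R = 264 i$ ($R = 8 i \left(0 + 33\right) = 8 i 33 = 264 i \approx 264.0 i$)
$- R = - 264 i$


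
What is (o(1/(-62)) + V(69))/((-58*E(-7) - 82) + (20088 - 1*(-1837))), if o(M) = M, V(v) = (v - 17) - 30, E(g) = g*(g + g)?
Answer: 1363/1001858 ≈ 0.0013605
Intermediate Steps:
E(g) = 2*g² (E(g) = g*(2*g) = 2*g²)
V(v) = -47 + v (V(v) = (-17 + v) - 30 = -47 + v)
(o(1/(-62)) + V(69))/((-58*E(-7) - 82) + (20088 - 1*(-1837))) = (1/(-62) + (-47 + 69))/((-116*(-7)² - 82) + (20088 - 1*(-1837))) = (-1/62 + 22)/((-116*49 - 82) + (20088 + 1837)) = 1363/(62*((-58*98 - 82) + 21925)) = 1363/(62*((-5684 - 82) + 21925)) = 1363/(62*(-5766 + 21925)) = (1363/62)/16159 = (1363/62)*(1/16159) = 1363/1001858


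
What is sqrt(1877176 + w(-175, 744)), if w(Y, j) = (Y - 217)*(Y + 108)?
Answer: 4*sqrt(118965) ≈ 1379.7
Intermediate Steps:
w(Y, j) = (-217 + Y)*(108 + Y)
sqrt(1877176 + w(-175, 744)) = sqrt(1877176 + (-23436 + (-175)**2 - 109*(-175))) = sqrt(1877176 + (-23436 + 30625 + 19075)) = sqrt(1877176 + 26264) = sqrt(1903440) = 4*sqrt(118965)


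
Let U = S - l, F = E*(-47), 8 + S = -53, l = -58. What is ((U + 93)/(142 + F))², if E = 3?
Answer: 8100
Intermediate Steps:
S = -61 (S = -8 - 53 = -61)
F = -141 (F = 3*(-47) = -141)
U = -3 (U = -61 - 1*(-58) = -61 + 58 = -3)
((U + 93)/(142 + F))² = ((-3 + 93)/(142 - 141))² = (90/1)² = (90*1)² = 90² = 8100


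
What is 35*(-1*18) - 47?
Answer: -677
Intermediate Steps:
35*(-1*18) - 47 = 35*(-18) - 47 = -630 - 47 = -677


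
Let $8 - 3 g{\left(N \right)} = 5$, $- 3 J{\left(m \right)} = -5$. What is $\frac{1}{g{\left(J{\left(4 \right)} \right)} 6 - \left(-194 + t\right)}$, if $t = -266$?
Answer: $\frac{1}{466} \approx 0.0021459$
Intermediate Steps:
$J{\left(m \right)} = \frac{5}{3}$ ($J{\left(m \right)} = \left(- \frac{1}{3}\right) \left(-5\right) = \frac{5}{3}$)
$g{\left(N \right)} = 1$ ($g{\left(N \right)} = \frac{8}{3} - \frac{5}{3} = 1$)
$\frac{1}{g{\left(J{\left(4 \right)} \right)} 6 - \left(-194 + t\right)} = \frac{1}{1 \cdot 6 + \left(194 - -266\right)} = \frac{1}{6 + \left(194 + 266\right)} = \frac{1}{6 + 460} = \frac{1}{466}$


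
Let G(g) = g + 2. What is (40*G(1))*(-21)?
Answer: -2520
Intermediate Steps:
G(g) = 2 + g
(40*G(1))*(-21) = (40*(2 + 1))*(-21) = (40*3)*(-21) = 120*(-21) = -2520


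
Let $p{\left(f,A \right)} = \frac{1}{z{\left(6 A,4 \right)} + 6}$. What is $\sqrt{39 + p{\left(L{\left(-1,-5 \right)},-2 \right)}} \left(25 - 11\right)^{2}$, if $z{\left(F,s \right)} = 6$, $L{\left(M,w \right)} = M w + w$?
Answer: $\frac{98 \sqrt{1407}}{3} \approx 1225.3$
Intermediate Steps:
$L{\left(M,w \right)} = w + M w$
$p{\left(f,A \right)} = \frac{1}{12}$ ($p{\left(f,A \right)} = \frac{1}{6 + 6} = \frac{1}{12}$)
$\sqrt{39 + p{\left(L{\left(-1,-5 \right)},-2 \right)}} \left(25 - 11\right)^{2} = \sqrt{39 + \frac{1}{12}} \left(25 - 11\right)^{2} = \sqrt{\frac{469}{12}} \cdot 14^{2} = \frac{\sqrt{1407}}{6} \cdot 196 = \frac{98 \sqrt{1407}}{3}$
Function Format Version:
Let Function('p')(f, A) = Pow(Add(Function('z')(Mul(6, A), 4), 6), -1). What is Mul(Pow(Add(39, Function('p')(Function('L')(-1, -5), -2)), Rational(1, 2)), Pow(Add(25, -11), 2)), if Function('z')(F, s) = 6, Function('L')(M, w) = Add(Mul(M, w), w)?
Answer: Mul(Rational(98, 3), Pow(1407, Rational(1, 2))) ≈ 1225.3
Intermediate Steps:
Function('L')(M, w) = Add(w, Mul(M, w))
Function('p')(f, A) = Rational(1, 12) (Function('p')(f, A) = Pow(Add(6, 6), -1) = Pow(12, -1) = Rational(1, 12))
Mul(Pow(Add(39, Function('p')(Function('L')(-1, -5), -2)), Rational(1, 2)), Pow(Add(25, -11), 2)) = Mul(Pow(Add(39, Rational(1, 12)), Rational(1, 2)), Pow(Add(25, -11), 2)) = Mul(Pow(Rational(469, 12), Rational(1, 2)), Pow(14, 2)) = Mul(Mul(Rational(1, 6), Pow(1407, Rational(1, 2))), 196) = Mul(Rational(98, 3), Pow(1407, Rational(1, 2)))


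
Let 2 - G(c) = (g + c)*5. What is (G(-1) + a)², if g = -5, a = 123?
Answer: 24025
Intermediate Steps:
G(c) = 27 - 5*c (G(c) = 2 - (-5 + c)*5 = 2 - (-25 + 5*c) = 2 + (25 - 5*c) = 27 - 5*c)
(G(-1) + a)² = ((27 - 5*(-1)) + 123)² = ((27 + 5) + 123)² = (32 + 123)² = 155² = 24025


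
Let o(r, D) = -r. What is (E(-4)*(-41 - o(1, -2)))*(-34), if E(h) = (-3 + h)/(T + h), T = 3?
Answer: 9520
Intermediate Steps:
E(h) = (-3 + h)/(3 + h)
(E(-4)*(-41 - o(1, -2)))*(-34) = (((-3 - 4)/(3 - 4))*(-41 - (-1)))*(-34) = ((-7/(-1))*(-41 - 1*(-1)))*(-34) = ((-1*(-7))*(-41 + 1))*(-34) = (7*(-40))*(-34) = -280*(-34) = 9520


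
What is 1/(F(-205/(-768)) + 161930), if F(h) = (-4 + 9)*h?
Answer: 768/124363265 ≈ 6.1755e-6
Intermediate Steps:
F(h) = 5*h
1/(F(-205/(-768)) + 161930) = 1/(5*(-205/(-768)) + 161930) = 1/(5*(-205*(-1)/768) + 161930) = 1/(5*(-1*(-205/768)) + 161930) = 1/(5*(205/768) + 161930) = 1/(1025/768 + 161930) = 1/(124363265/768) = 768/124363265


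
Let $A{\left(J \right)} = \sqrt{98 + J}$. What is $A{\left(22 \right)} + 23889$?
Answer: $23889 + 2 \sqrt{30} \approx 23900.0$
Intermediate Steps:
$A{\left(22 \right)} + 23889 = \sqrt{98 + 22} + 23889 = \sqrt{120} + 23889 = 2 \sqrt{30} + 23889 = 23889 + 2 \sqrt{30}$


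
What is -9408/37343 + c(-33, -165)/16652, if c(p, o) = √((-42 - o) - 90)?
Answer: -9408/37343 + √33/16652 ≈ -0.25159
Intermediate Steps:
c(p, o) = √(-132 - o)
-9408/37343 + c(-33, -165)/16652 = -9408/37343 + √(-132 - 1*(-165))/16652 = -9408*1/37343 + √(-132 + 165)*(1/16652) = -9408/37343 + √33*(1/16652) = -9408/37343 + √33/16652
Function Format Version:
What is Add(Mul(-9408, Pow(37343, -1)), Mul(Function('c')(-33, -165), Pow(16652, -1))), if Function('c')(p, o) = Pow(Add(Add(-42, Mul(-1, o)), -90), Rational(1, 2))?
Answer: Add(Rational(-9408, 37343), Mul(Rational(1, 16652), Pow(33, Rational(1, 2)))) ≈ -0.25159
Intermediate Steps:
Function('c')(p, o) = Pow(Add(-132, Mul(-1, o)), Rational(1, 2))
Add(Mul(-9408, Pow(37343, -1)), Mul(Function('c')(-33, -165), Pow(16652, -1))) = Add(Mul(-9408, Pow(37343, -1)), Mul(Pow(Add(-132, Mul(-1, -165)), Rational(1, 2)), Pow(16652, -1))) = Add(Mul(-9408, Rational(1, 37343)), Mul(Pow(Add(-132, 165), Rational(1, 2)), Rational(1, 16652))) = Add(Rational(-9408, 37343), Mul(Pow(33, Rational(1, 2)), Rational(1, 16652))) = Add(Rational(-9408, 37343), Mul(Rational(1, 16652), Pow(33, Rational(1, 2))))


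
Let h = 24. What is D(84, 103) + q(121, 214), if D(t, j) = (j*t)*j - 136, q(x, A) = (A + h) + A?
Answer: 891472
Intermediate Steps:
q(x, A) = 24 + 2*A (q(x, A) = (A + 24) + A = (24 + A) + A = 24 + 2*A)
D(t, j) = -136 + t*j² (D(t, j) = t*j² - 136 = -136 + t*j²)
D(84, 103) + q(121, 214) = (-136 + 84*103²) + (24 + 2*214) = (-136 + 84*10609) + (24 + 428) = (-136 + 891156) + 452 = 891020 + 452 = 891472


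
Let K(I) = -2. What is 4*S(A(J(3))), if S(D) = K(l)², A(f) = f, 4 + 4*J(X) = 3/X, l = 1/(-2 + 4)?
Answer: 16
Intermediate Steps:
l = ½ (l = 1/2 = ½ ≈ 0.50000)
J(X) = -1 + 3/(4*X) (J(X) = -1 + (3/X)/4 = -1 + 3/(4*X))
S(D) = 4 (S(D) = (-2)² = 4)
4*S(A(J(3))) = 4*4 = 16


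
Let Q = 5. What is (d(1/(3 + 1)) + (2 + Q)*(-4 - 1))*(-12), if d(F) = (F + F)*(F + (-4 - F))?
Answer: 444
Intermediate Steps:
d(F) = -8*F (d(F) = (2*F)*(-4) = -8*F)
(d(1/(3 + 1)) + (2 + Q)*(-4 - 1))*(-12) = (-8/(3 + 1) + (2 + 5)*(-4 - 1))*(-12) = (-8/4 + 7*(-5))*(-12) = (-8*1/4 - 35)*(-12) = (-2 - 35)*(-12) = -37*(-12) = 444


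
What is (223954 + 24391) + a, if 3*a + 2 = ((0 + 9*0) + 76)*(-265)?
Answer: 241631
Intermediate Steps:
a = -6714 (a = -⅔ + (((0 + 9*0) + 76)*(-265))/3 = -⅔ + (((0 + 0) + 76)*(-265))/3 = -⅔ + ((0 + 76)*(-265))/3 = -⅔ + (76*(-265))/3 = -⅔ + (⅓)*(-20140) = -⅔ - 20140/3 = -6714)
(223954 + 24391) + a = (223954 + 24391) - 6714 = 248345 - 6714 = 241631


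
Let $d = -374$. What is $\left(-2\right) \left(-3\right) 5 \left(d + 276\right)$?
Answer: $-2940$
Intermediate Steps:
$\left(-2\right) \left(-3\right) 5 \left(d + 276\right) = \left(-2\right) \left(-3\right) 5 \left(-374 + 276\right) = 6 \cdot 5 \left(-98\right) = 30 \left(-98\right) = -2940$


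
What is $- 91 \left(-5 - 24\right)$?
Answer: $2639$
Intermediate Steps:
$- 91 \left(-5 - 24\right) = \left(-91\right) \left(-29\right) = 2639$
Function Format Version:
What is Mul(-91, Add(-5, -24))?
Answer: 2639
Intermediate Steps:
Mul(-91, Add(-5, -24)) = Mul(-91, -29) = 2639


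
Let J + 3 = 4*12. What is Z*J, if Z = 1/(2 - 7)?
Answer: -9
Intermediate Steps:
J = 45 (J = -3 + 4*12 = -3 + 48 = 45)
Z = -⅕ (Z = 1/(-5) = -⅕ ≈ -0.20000)
Z*J = -⅕*45 = -9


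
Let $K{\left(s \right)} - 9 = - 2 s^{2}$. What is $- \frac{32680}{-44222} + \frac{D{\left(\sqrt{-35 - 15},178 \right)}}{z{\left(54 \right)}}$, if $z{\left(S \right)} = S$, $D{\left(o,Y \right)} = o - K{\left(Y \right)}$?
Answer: $\frac{1401813209}{1193994} + \frac{5 i \sqrt{2}}{54} \approx 1174.1 + 0.13095 i$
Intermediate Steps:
$K{\left(s \right)} = 9 - 2 s^{2}$
$D{\left(o,Y \right)} = -9 + o + 2 Y^{2}$ ($D{\left(o,Y \right)} = o - \left(9 - 2 Y^{2}\right) = o + \left(-9 + 2 Y^{2}\right) = -9 + o + 2 Y^{2}$)
$- \frac{32680}{-44222} + \frac{D{\left(\sqrt{-35 - 15},178 \right)}}{z{\left(54 \right)}} = - \frac{32680}{-44222} + \frac{-9 + \sqrt{-35 - 15} + 2 \cdot 178^{2}}{54} = \left(-32680\right) \left(- \frac{1}{44222}\right) + \left(-9 + \sqrt{-50} + 2 \cdot 31684\right) \frac{1}{54} = \frac{16340}{22111} + \left(-9 + 5 i \sqrt{2} + 63368\right) \frac{1}{54} = \frac{16340}{22111} + \left(63359 + 5 i \sqrt{2}\right) \frac{1}{54} = \frac{16340}{22111} + \left(\frac{63359}{54} + \frac{5 i \sqrt{2}}{54}\right) = \frac{1401813209}{1193994} + \frac{5 i \sqrt{2}}{54}$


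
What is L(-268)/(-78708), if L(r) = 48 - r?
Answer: -79/19677 ≈ -0.0040148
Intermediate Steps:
L(-268)/(-78708) = (48 - 1*(-268))/(-78708) = (48 + 268)*(-1/78708) = 316*(-1/78708) = -79/19677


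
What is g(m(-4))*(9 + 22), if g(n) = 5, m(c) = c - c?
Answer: 155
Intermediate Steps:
m(c) = 0
g(m(-4))*(9 + 22) = 5*(9 + 22) = 5*31 = 155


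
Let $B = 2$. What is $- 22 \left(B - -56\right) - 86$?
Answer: $-1362$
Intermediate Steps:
$- 22 \left(B - -56\right) - 86 = - 22 \left(2 - -56\right) - 86 = - 22 \left(2 + 56\right) - 86 = \left(-22\right) 58 - 86 = -1276 - 86 = -1362$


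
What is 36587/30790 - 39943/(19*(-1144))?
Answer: 1012550001/334625720 ≈ 3.0259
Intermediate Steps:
36587/30790 - 39943/(19*(-1144)) = 36587*(1/30790) - 39943/(-21736) = 36587/30790 - 39943*(-1/21736) = 36587/30790 + 39943/21736 = 1012550001/334625720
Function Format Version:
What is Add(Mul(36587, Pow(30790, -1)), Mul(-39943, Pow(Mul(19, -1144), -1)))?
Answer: Rational(1012550001, 334625720) ≈ 3.0259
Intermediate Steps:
Add(Mul(36587, Pow(30790, -1)), Mul(-39943, Pow(Mul(19, -1144), -1))) = Add(Mul(36587, Rational(1, 30790)), Mul(-39943, Pow(-21736, -1))) = Add(Rational(36587, 30790), Mul(-39943, Rational(-1, 21736))) = Add(Rational(36587, 30790), Rational(39943, 21736)) = Rational(1012550001, 334625720)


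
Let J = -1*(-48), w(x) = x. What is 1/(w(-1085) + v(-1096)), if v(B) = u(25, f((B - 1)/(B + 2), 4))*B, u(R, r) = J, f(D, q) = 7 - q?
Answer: -1/53693 ≈ -1.8624e-5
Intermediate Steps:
J = 48
u(R, r) = 48
v(B) = 48*B
1/(w(-1085) + v(-1096)) = 1/(-1085 + 48*(-1096)) = 1/(-1085 - 52608) = 1/(-53693) = -1/53693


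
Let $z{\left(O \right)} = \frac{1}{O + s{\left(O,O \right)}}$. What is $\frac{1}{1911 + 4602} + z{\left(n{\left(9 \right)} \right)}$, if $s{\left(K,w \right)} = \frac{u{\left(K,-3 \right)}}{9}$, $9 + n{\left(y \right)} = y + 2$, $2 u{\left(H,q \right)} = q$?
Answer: $\frac{39089}{71643} \approx 0.54561$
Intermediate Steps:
$u{\left(H,q \right)} = \frac{q}{2}$
$n{\left(y \right)} = -7 + y$ ($n{\left(y \right)} = -9 + \left(y + 2\right) = -9 + \left(2 + y\right) = -7 + y$)
$s{\left(K,w \right)} = - \frac{1}{6}$ ($s{\left(K,w \right)} = \frac{\frac{1}{2} \left(-3\right)}{9} = \left(- \frac{3}{2}\right) \frac{1}{9} = - \frac{1}{6}$)
$z{\left(O \right)} = \frac{1}{- \frac{1}{6} + O}$ ($z{\left(O \right)} = \frac{1}{O - \frac{1}{6}} = \frac{1}{- \frac{1}{6} + O}$)
$\frac{1}{1911 + 4602} + z{\left(n{\left(9 \right)} \right)} = \frac{1}{1911 + 4602} + \frac{6}{-1 + 6 \left(-7 + 9\right)} = \frac{1}{6513} + \frac{6}{-1 + 6 \cdot 2} = \frac{1}{6513} + \frac{6}{-1 + 12} = \frac{1}{6513} + \frac{6}{11} = \frac{39089}{71643}$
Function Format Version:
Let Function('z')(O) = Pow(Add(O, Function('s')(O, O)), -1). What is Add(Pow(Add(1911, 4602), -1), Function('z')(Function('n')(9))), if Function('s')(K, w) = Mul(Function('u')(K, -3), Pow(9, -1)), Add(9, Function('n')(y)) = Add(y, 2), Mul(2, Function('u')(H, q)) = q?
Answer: Rational(39089, 71643) ≈ 0.54561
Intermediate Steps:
Function('u')(H, q) = Mul(Rational(1, 2), q)
Function('n')(y) = Add(-7, y) (Function('n')(y) = Add(-9, Add(y, 2)) = Add(-9, Add(2, y)) = Add(-7, y))
Function('s')(K, w) = Rational(-1, 6) (Function('s')(K, w) = Mul(Mul(Rational(1, 2), -3), Pow(9, -1)) = Mul(Rational(-3, 2), Rational(1, 9)) = Rational(-1, 6))
Function('z')(O) = Pow(Add(Rational(-1, 6), O), -1) (Function('z')(O) = Pow(Add(O, Rational(-1, 6)), -1) = Pow(Add(Rational(-1, 6), O), -1))
Add(Pow(Add(1911, 4602), -1), Function('z')(Function('n')(9))) = Add(Pow(Add(1911, 4602), -1), Mul(6, Pow(Add(-1, Mul(6, Add(-7, 9))), -1))) = Add(Pow(6513, -1), Mul(6, Pow(Add(-1, Mul(6, 2)), -1))) = Add(Rational(1, 6513), Mul(6, Pow(Add(-1, 12), -1))) = Add(Rational(1, 6513), Mul(6, Pow(11, -1))) = Add(Rational(1, 6513), Mul(6, Rational(1, 11))) = Add(Rational(1, 6513), Rational(6, 11)) = Rational(39089, 71643)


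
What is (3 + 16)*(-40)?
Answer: -760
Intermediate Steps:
(3 + 16)*(-40) = 19*(-40) = -760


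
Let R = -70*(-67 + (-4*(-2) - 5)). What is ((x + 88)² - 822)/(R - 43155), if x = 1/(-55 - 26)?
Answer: -45400987/253746675 ≈ -0.17892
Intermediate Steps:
x = -1/81 (x = 1/(-81) = -1/81 ≈ -0.012346)
R = 4480 (R = -70*(-67 + (8 - 5)) = -70*(-67 + 3) = -70*(-64) = 4480)
((x + 88)² - 822)/(R - 43155) = ((-1/81 + 88)² - 822)/(4480 - 43155) = ((7127/81)² - 822)/(-38675) = (50794129/6561 - 822)*(-1/38675) = (45400987/6561)*(-1/38675) = -45400987/253746675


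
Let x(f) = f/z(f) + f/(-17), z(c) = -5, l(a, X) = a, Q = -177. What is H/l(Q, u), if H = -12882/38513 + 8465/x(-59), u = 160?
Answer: -1457597131/465695142 ≈ -3.1299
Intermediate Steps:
x(f) = -22*f/85 (x(f) = f/(-5) + f/(-17) = f*(-⅕) + f*(-1/17) = -f/5 - f/17 = -22*f/85)
H = 1457597131/2631046 (H = -12882/38513 + 8465/((-22/85*(-59))) = -12882*1/38513 + 8465/(1298/85) = -678/2027 + 8465*(85/1298) = -678/2027 + 719525/1298 = 1457597131/2631046 ≈ 554.00)
H/l(Q, u) = (1457597131/2631046)/(-177) = (1457597131/2631046)*(-1/177) = -1457597131/465695142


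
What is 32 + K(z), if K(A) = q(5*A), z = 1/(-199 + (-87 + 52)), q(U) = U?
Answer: 7483/234 ≈ 31.979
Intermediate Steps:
z = -1/234 (z = 1/(-199 - 35) = 1/(-234) = -1/234 ≈ -0.0042735)
K(A) = 5*A
32 + K(z) = 32 + 5*(-1/234) = 32 - 5/234 = 7483/234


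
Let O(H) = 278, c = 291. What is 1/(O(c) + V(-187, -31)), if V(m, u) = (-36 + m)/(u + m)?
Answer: 218/60827 ≈ 0.0035839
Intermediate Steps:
V(m, u) = (-36 + m)/(m + u)
1/(O(c) + V(-187, -31)) = 1/(278 + (-36 - 187)/(-187 - 31)) = 1/(278 - 223/(-218)) = 1/(278 - 1/218*(-223)) = 1/(278 + 223/218) = 1/(60827/218) = 218/60827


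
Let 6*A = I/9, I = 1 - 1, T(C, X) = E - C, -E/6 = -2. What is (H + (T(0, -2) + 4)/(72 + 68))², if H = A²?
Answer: 16/1225 ≈ 0.013061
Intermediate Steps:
E = 12 (E = -6*(-2) = 12)
T(C, X) = 12 - C
I = 0
A = 0 (A = (0/9)/6 = (0*(⅑))/6 = (⅙)*0 = 0)
H = 0 (H = 0² = 0)
(H + (T(0, -2) + 4)/(72 + 68))² = (0 + ((12 - 1*0) + 4)/(72 + 68))² = (0 + ((12 + 0) + 4)/140)² = (0 + (12 + 4)*(1/140))² = (0 + 16*(1/140))² = (0 + 4/35)² = (4/35)² = 16/1225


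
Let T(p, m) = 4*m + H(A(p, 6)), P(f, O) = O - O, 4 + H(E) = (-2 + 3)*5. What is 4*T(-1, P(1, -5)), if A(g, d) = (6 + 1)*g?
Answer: 4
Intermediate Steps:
A(g, d) = 7*g
H(E) = 1 (H(E) = -4 + (-2 + 3)*5 = -4 + 1*5 = -4 + 5 = 1)
P(f, O) = 0
T(p, m) = 1 + 4*m (T(p, m) = 4*m + 1 = 1 + 4*m)
4*T(-1, P(1, -5)) = 4*(1 + 4*0) = 4*(1 + 0) = 4*1 = 4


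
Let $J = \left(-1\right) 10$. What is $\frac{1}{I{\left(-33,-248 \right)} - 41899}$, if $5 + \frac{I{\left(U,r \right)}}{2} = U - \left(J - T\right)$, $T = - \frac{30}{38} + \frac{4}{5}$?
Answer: $- \frac{95}{3985723} \approx -2.3835 \cdot 10^{-5}$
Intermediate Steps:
$J = -10$
$T = \frac{1}{95}$ ($T = \left(-30\right) \frac{1}{38} + 4 \cdot \frac{1}{5} = - \frac{15}{19} + \frac{4}{5} = \frac{1}{95} \approx 0.010526$)
$I{\left(U,r \right)} = \frac{952}{95} + 2 U$ ($I{\left(U,r \right)} = -10 + 2 \left(U + \left(\frac{1}{95} - -10\right)\right) = -10 + 2 \left(U + \left(\frac{1}{95} + 10\right)\right) = -10 + 2 \left(U + \frac{951}{95}\right) = -10 + 2 \left(\frac{951}{95} + U\right) = -10 + \left(\frac{1902}{95} + 2 U\right) = \frac{952}{95} + 2 U$)
$\frac{1}{I{\left(-33,-248 \right)} - 41899} = \frac{1}{\left(\frac{952}{95} + 2 \left(-33\right)\right) - 41899} = \frac{1}{\left(\frac{952}{95} - 66\right) - 41899} = \frac{1}{- \frac{5318}{95} - 41899} = \frac{1}{- \frac{3985723}{95}} = - \frac{95}{3985723}$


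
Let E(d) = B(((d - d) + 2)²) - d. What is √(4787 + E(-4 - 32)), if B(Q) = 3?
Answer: √4826 ≈ 69.469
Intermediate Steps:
E(d) = 3 - d
√(4787 + E(-4 - 32)) = √(4787 + (3 - (-4 - 32))) = √(4787 + (3 - 1*(-36))) = √(4787 + (3 + 36)) = √(4787 + 39) = √4826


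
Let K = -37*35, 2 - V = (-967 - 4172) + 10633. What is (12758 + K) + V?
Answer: 5971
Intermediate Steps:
V = -5492 (V = 2 - ((-967 - 4172) + 10633) = 2 - (-5139 + 10633) = 2 - 1*5494 = 2 - 5494 = -5492)
K = -1295
(12758 + K) + V = (12758 - 1295) - 5492 = 11463 - 5492 = 5971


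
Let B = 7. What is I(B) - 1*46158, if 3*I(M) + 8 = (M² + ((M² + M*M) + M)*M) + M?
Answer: -45897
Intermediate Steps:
I(M) = -8/3 + M/3 + M²/3 + M*(M + 2*M²)/3 (I(M) = -8/3 + ((M² + ((M² + M*M) + M)*M) + M)/3 = -8/3 + ((M² + ((M² + M²) + M)*M) + M)/3 = -8/3 + ((M² + (2*M² + M)*M) + M)/3 = -8/3 + ((M² + (M + 2*M²)*M) + M)/3 = -8/3 + ((M² + M*(M + 2*M²)) + M)/3 = -8/3 + (M + M² + M*(M + 2*M²))/3 = -8/3 + (M/3 + M²/3 + M*(M + 2*M²)/3) = -8/3 + M/3 + M²/3 + M*(M + 2*M²)/3)
I(B) - 1*46158 = (-8/3 + (⅓)*7 + (⅔)*7² + (⅔)*7³) - 1*46158 = (-8/3 + 7/3 + (⅔)*49 + (⅔)*343) - 46158 = (-8/3 + 7/3 + 98/3 + 686/3) - 46158 = 261 - 46158 = -45897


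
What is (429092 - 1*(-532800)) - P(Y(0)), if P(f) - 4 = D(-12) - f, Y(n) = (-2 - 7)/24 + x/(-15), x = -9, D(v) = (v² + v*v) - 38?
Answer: 38465529/40 ≈ 9.6164e+5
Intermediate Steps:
D(v) = -38 + 2*v² (D(v) = (v² + v²) - 38 = 2*v² - 38 = -38 + 2*v²)
Y(n) = 9/40 (Y(n) = (-2 - 7)/24 - 9/(-15) = -9*1/24 - 9*(-1/15) = -3/8 + ⅗ = 9/40)
P(f) = 254 - f (P(f) = 4 + ((-38 + 2*(-12)²) - f) = 4 + ((-38 + 2*144) - f) = 4 + ((-38 + 288) - f) = 4 + (250 - f) = 254 - f)
(429092 - 1*(-532800)) - P(Y(0)) = (429092 - 1*(-532800)) - (254 - 1*9/40) = (429092 + 532800) - (254 - 9/40) = 961892 - 1*10151/40 = 961892 - 10151/40 = 38465529/40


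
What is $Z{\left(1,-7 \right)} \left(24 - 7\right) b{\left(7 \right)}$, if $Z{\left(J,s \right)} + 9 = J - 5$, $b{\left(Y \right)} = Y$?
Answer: $-1547$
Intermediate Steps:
$Z{\left(J,s \right)} = -14 + J$ ($Z{\left(J,s \right)} = -9 + \left(J - 5\right) = -9 + \left(-5 + J\right) = -14 + J$)
$Z{\left(1,-7 \right)} \left(24 - 7\right) b{\left(7 \right)} = \left(-14 + 1\right) \left(24 - 7\right) 7 = \left(-13\right) 17 \cdot 7 = \left(-221\right) 7 = -1547$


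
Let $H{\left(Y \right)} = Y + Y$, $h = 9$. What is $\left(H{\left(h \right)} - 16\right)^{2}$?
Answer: $4$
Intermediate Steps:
$H{\left(Y \right)} = 2 Y$
$\left(H{\left(h \right)} - 16\right)^{2} = \left(2 \cdot 9 - 16\right)^{2} = \left(18 - 16\right)^{2} = 2^{2} = 4$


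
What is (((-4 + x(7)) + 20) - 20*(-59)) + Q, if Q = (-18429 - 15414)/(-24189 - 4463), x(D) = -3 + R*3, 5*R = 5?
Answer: 1182815/988 ≈ 1197.2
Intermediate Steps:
R = 1 (R = (1/5)*5 = 1)
x(D) = 0 (x(D) = -3 + 1*3 = -3 + 3 = 0)
Q = 1167/988 (Q = -33843/(-28652) = -33843*(-1/28652) = 1167/988 ≈ 1.1812)
(((-4 + x(7)) + 20) - 20*(-59)) + Q = (((-4 + 0) + 20) - 20*(-59)) + 1167/988 = ((-4 + 20) + 1180) + 1167/988 = (16 + 1180) + 1167/988 = 1196 + 1167/988 = 1182815/988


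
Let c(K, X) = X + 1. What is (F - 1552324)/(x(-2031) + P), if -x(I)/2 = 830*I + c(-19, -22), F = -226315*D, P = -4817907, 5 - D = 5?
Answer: 1552324/1446405 ≈ 1.0732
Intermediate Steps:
c(K, X) = 1 + X
D = 0 (D = 5 - 1*5 = 5 - 5 = 0)
F = 0 (F = -226315*0 = 0)
x(I) = 42 - 1660*I (x(I) = -2*(830*I + (1 - 22)) = -2*(830*I - 21) = -2*(-21 + 830*I) = 42 - 1660*I)
(F - 1552324)/(x(-2031) + P) = (0 - 1552324)/((42 - 1660*(-2031)) - 4817907) = -1552324/((42 + 3371460) - 4817907) = -1552324/(3371502 - 4817907) = -1552324/(-1446405) = -1552324*(-1/1446405) = 1552324/1446405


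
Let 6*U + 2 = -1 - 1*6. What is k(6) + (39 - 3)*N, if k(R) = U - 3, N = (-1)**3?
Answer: -81/2 ≈ -40.500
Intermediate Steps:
U = -3/2 (U = -1/3 + (-1 - 1*6)/6 = -1/3 + (-1 - 6)/6 = -1/3 + (1/6)*(-7) = -1/3 - 7/6 = -3/2 ≈ -1.5000)
N = -1
k(R) = -9/2 (k(R) = -3/2 - 3 = -9/2)
k(6) + (39 - 3)*N = -9/2 + (39 - 3)*(-1) = -9/2 + 36*(-1) = -9/2 - 36 = -81/2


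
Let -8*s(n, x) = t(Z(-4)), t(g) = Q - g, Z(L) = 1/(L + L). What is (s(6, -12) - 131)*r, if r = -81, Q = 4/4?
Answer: 679833/64 ≈ 10622.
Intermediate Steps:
Z(L) = 1/(2*L)
Q = 1 (Q = 4*(¼) = 1)
t(g) = 1 - g
s(n, x) = -9/64 (s(n, x) = -(1 - 1/(2*(-4)))/8 = -(1 - (-1)/(2*4))/8 = -(1 - 1*(-⅛))/8 = -(1 + ⅛)/8 = -⅛*9/8 = -9/64)
(s(6, -12) - 131)*r = (-9/64 - 131)*(-81) = -8393/64*(-81) = 679833/64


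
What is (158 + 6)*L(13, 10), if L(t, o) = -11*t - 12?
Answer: -25420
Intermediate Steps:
L(t, o) = -12 - 11*t
(158 + 6)*L(13, 10) = (158 + 6)*(-12 - 11*13) = 164*(-12 - 143) = 164*(-155) = -25420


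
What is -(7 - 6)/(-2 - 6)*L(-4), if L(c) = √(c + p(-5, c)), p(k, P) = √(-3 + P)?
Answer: √(-4 + I*√7)/8 ≈ 0.078851 + 0.26214*I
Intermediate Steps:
L(c) = √(c + √(-3 + c))
-(7 - 6)/(-2 - 6)*L(-4) = -(7 - 6)/(-2 - 6)*√(-4 + √(-3 - 4)) = -1/(-8)*√(-4 + √(-7)) = -1*(-⅛)*√(-4 + I*√7) = -(-1)*√(-4 + I*√7)/8 = √(-4 + I*√7)/8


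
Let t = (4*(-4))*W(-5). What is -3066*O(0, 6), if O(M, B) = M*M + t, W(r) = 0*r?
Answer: 0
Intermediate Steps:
W(r) = 0
t = 0 (t = (4*(-4))*0 = -16*0 = 0)
O(M, B) = M**2 (O(M, B) = M*M + 0 = M**2 + 0 = M**2)
-3066*O(0, 6) = -3066*0**2 = -3066*0 = 0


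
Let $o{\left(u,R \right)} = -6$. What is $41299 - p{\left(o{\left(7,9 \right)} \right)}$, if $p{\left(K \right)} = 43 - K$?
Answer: $41250$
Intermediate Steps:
$41299 - p{\left(o{\left(7,9 \right)} \right)} = 41299 - \left(43 - -6\right) = 41299 - \left(43 + 6\right) = 41299 - 49 = 41250$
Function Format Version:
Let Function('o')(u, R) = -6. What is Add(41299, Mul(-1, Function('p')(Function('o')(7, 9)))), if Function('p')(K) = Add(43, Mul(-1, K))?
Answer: 41250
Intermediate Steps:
Add(41299, Mul(-1, Function('p')(Function('o')(7, 9)))) = Add(41299, Mul(-1, Add(43, Mul(-1, -6)))) = Add(41299, Mul(-1, Add(43, 6))) = Add(41299, Mul(-1, 49)) = Add(41299, -49) = 41250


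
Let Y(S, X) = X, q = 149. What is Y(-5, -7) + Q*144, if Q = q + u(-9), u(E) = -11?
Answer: 19865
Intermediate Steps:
Q = 138 (Q = 149 - 11 = 138)
Y(-5, -7) + Q*144 = -7 + 138*144 = -7 + 19872 = 19865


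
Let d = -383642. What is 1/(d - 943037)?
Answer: -1/1326679 ≈ -7.5376e-7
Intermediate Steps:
1/(d - 943037) = 1/(-383642 - 943037) = 1/(-1326679) = -1/1326679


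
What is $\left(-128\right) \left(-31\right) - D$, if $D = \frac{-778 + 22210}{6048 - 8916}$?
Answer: $\frac{950138}{239} \approx 3975.5$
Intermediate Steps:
$D = - \frac{1786}{239}$ ($D = \frac{21432}{-2868} = 21432 \left(- \frac{1}{2868}\right) = - \frac{1786}{239} \approx -7.4728$)
$\left(-128\right) \left(-31\right) - D = \left(-128\right) \left(-31\right) - - \frac{1786}{239} = 3968 + \frac{1786}{239} = \frac{950138}{239}$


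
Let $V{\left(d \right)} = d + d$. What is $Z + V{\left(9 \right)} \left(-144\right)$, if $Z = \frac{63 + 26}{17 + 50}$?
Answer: $- \frac{173575}{67} \approx -2590.7$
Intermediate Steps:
$Z = \frac{89}{67} \approx 1.3284$
$V{\left(d \right)} = 2 d$
$Z + V{\left(9 \right)} \left(-144\right) = \frac{89}{67} + 2 \cdot 9 \left(-144\right) = \frac{89}{67} + 18 \left(-144\right) = \frac{89}{67} - 2592 = - \frac{173575}{67}$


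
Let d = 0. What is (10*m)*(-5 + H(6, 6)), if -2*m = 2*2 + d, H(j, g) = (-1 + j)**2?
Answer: -400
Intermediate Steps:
m = -2 (m = -(2*2 + 0)/2 = -(4 + 0)/2 = -1/2*4 = -2)
(10*m)*(-5 + H(6, 6)) = (10*(-2))*(-5 + (-1 + 6)**2) = -20*(-5 + 5**2) = -20*(-5 + 25) = -20*20 = -400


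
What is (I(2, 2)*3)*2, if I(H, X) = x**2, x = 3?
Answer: 54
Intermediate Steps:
I(H, X) = 9 (I(H, X) = 3**2 = 9)
(I(2, 2)*3)*2 = (9*3)*2 = 27*2 = 54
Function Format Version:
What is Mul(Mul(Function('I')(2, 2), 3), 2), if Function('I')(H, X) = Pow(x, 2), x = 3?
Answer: 54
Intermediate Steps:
Function('I')(H, X) = 9 (Function('I')(H, X) = Pow(3, 2) = 9)
Mul(Mul(Function('I')(2, 2), 3), 2) = Mul(Mul(9, 3), 2) = Mul(27, 2) = 54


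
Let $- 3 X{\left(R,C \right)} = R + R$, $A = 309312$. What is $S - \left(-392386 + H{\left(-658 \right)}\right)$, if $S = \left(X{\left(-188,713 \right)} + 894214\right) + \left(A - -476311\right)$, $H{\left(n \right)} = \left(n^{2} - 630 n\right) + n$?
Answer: $\frac{3676507}{3} \approx 1.2255 \cdot 10^{6}$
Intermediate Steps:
$X{\left(R,C \right)} = - \frac{2 R}{3}$ ($X{\left(R,C \right)} = - \frac{R + R}{3} = - \frac{2 R}{3}$)
$H{\left(n \right)} = n^{2} - 629 n$
$S = \frac{5039887}{3}$ ($S = \left(\left(- \frac{2}{3}\right) \left(-188\right) + 894214\right) + \left(309312 - -476311\right) = \left(\frac{376}{3} + 894214\right) + \left(309312 + 476311\right) = \frac{2683018}{3} + 785623 = \frac{5039887}{3} \approx 1.68 \cdot 10^{6}$)
$S - \left(-392386 + H{\left(-658 \right)}\right) = \frac{5039887}{3} - \left(-392386 - 658 \left(-629 - 658\right)\right) = \frac{5039887}{3} - \left(-392386 - -846846\right) = \frac{5039887}{3} - \left(-392386 + 846846\right) = \frac{5039887}{3} - 454460 = \frac{3676507}{3}$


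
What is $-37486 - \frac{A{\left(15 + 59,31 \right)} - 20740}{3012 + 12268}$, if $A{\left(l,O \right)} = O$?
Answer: $- \frac{572765371}{15280} \approx -37485.0$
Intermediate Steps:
$-37486 - \frac{A{\left(15 + 59,31 \right)} - 20740}{3012 + 12268} = -37486 - \frac{31 - 20740}{3012 + 12268} = -37486 - - \frac{20709}{15280} = -37486 + \frac{20709}{15280} = - \frac{572765371}{15280}$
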